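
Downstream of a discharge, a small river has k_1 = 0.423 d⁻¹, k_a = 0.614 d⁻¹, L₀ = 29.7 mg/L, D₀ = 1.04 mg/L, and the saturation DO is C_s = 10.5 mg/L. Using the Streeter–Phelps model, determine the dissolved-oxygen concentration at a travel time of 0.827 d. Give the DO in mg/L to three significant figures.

DO ≈ 3.10 mg/L

k_1 L₀/(k_a−k_1) = 0.423×29.7/(0.614−0.423) = 12.56/0.1910 = 65.78 mg/L.
e^(−k_1 t) = e^(−0.423×0.8270) = 0.7048; e^(−k_a t) = e^(−0.614×0.8270) = 0.6018.
D = 65.78 × (0.7048 − 0.6018) + 1.04 × 0.6018 = 6.774 + 0.6259 = 7.400 mg/L.
DO = C_s − D = 10.5 − 7.400 = 3.100 mg/L.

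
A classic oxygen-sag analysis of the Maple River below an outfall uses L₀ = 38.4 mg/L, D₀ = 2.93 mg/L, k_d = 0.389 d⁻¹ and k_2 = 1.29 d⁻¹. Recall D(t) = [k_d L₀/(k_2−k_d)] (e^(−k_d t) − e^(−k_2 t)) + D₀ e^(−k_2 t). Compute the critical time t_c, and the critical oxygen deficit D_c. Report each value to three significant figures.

t_c = [1/(k_2−k_d)] ln[(k_2/k_d)(1 − D₀(k_2−k_d)/(k_d L₀))]
= [1/(1.29−0.389)] ln[(1.29/0.389)(1 − 2.93×0.9010/(0.389×38.4))]
= (1/0.9010) ln[3.316 × 0.8233] = 1.110 × ln(2.730) = 1.110 × 1.004 = 1.115 d.
D_c = (k_d/k_2) L₀ e^(−k_d t_c) = (0.389/1.29) × 38.4 × e^(−0.389×1.115) = 0.3016 × 38.4 × 0.6482 = 7.505 mg/L.

t_c ≈ 1.11 d; D_c ≈ 7.51 mg/L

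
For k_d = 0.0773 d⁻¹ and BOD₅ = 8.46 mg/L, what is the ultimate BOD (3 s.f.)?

L₀ ≈ 26.4 mg/L

BOD₅ = L₀(1 − e^(−5k_d)) ⇒ L₀ = BOD₅ / (1 − e^(−5×0.0773))
= 8.46 / (1 − 0.6794) = 8.46 / 0.3206 = 26.39 mg/L.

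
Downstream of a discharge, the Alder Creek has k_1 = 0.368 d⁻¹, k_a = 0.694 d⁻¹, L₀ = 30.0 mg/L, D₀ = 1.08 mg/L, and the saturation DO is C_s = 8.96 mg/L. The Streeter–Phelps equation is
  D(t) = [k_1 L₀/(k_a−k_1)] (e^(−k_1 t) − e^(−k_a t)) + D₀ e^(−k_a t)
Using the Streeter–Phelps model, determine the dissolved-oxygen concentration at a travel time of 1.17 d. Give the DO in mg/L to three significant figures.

DO ≈ 1.50 mg/L

k_1 L₀/(k_a−k_1) = 0.368×30.0/(0.694−0.368) = 11.04/0.3260 = 33.87 mg/L.
e^(−k_1 t) = e^(−0.368×1.170) = 0.6501; e^(−k_a t) = e^(−0.694×1.170) = 0.4440.
D = 33.87 × (0.6501 − 0.4440) + 1.08 × 0.4440 = 6.982 + 0.4795 = 7.461 mg/L.
DO = C_s − D = 8.96 − 7.461 = 1.499 mg/L.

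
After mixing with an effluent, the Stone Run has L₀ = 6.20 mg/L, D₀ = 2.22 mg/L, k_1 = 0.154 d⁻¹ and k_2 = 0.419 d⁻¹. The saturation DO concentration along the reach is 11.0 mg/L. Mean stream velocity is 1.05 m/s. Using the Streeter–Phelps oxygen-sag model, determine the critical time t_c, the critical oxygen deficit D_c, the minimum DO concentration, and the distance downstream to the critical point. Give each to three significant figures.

t_c ≈ 0.164 d; D_c ≈ 2.22 mg/L; min DO ≈ 8.78 mg/L; x_c ≈ 14.9 km

With k_2/k_1 = 2.721 and 1 − D₀(k_2−k_1)/(k_1 L₀) = 0.3839,
t_c = ln(2.721 × 0.3839) / (0.419 − 0.154) = ln(1.044) / 0.2650 = 0.04341/0.2650 = 0.1638 d.
D_c = (k_1/k_2) L₀ e^(−k_1 t_c) = (0.154/0.419) × 6.20 × e^(−0.154×0.1638) = 0.3675 × 6.20 × 0.9751 = 2.222 mg/L.
Minimum DO = C_s − D_c = 11.0 − 2.222 = 8.778 mg/L.
x_c = v t_c = 1.05 m/s × 0.1638 d × 86400 s/d = 14860 m ≈ 14.9 km.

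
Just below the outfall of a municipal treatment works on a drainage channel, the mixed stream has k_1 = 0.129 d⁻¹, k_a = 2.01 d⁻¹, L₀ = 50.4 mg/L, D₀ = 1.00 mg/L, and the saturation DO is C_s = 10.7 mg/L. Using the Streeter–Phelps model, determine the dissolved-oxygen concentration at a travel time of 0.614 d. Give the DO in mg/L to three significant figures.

DO ≈ 8.22 mg/L

k_1 L₀/(k_a−k_1) = 0.129×50.4/(2.01−0.129) = 6.502/1.881 = 3.456 mg/L.
e^(−k_1 t) = e^(−0.129×0.6140) = 0.9238; e^(−k_a t) = e^(−2.01×0.6140) = 0.2911.
D = 3.456 × (0.9238 − 0.2911) + 1.00 × 0.2911 = 2.187 + 0.2911 = 2.478 mg/L.
DO = C_s − D = 10.7 − 2.478 = 8.222 mg/L.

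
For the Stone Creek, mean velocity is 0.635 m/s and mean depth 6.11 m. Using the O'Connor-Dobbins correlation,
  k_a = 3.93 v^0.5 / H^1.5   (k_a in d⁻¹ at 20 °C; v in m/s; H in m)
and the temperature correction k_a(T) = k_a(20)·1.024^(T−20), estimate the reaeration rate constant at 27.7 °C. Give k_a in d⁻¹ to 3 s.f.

k_a(20) = 3.93 × 0.635^0.5 / 6.11^1.5 = 3.93 × 0.7969 / 15.10 = 0.2074 d⁻¹.
k_a(27.7) = 0.2074 × 1.024^(27.7−20) = 0.2074 × 1.200 = 0.2489 d⁻¹.

k_a ≈ 0.249 d⁻¹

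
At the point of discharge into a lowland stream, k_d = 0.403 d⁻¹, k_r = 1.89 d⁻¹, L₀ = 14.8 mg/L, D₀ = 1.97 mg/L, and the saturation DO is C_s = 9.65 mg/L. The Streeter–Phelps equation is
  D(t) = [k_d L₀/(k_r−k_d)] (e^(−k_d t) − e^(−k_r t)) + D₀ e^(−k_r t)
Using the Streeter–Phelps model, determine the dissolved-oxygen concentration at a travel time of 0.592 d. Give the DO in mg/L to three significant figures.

DO ≈ 7.16 mg/L

k_d L₀/(k_r−k_d) = 0.403×14.8/(1.89−0.403) = 5.964/1.487 = 4.011 mg/L.
e^(−k_d t) = e^(−0.403×0.5920) = 0.7877; e^(−k_r t) = e^(−1.89×0.5920) = 0.3266.
D = 4.011 × (0.7877 − 0.3266) + 1.97 × 0.3266 = 1.849 + 0.6435 = 2.493 mg/L.
DO = C_s − D = 9.65 − 2.493 = 7.157 mg/L.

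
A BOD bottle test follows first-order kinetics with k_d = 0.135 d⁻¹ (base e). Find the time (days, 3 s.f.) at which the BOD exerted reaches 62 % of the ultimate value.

t ≈ 7.17 d

y/L₀ = 1 − e^(−k_d t) = 0.62 ⇒ e^(−k_d t) = 0.380
t = −ln(0.380) / 0.135 = 0.9676 / 0.135 = 7.167 d.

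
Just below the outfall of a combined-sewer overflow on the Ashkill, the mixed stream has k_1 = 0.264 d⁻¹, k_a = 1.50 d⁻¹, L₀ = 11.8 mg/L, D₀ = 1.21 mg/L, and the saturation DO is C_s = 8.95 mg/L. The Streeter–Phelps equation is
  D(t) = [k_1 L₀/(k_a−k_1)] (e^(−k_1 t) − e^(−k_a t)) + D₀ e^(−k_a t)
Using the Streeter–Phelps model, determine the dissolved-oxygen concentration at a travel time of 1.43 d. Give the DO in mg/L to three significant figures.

DO ≈ 7.38 mg/L

k_1 L₀/(k_a−k_1) = 0.264×11.8/(1.50−0.264) = 3.115/1.236 = 2.520 mg/L.
e^(−k_1 t) = e^(−0.264×1.430) = 0.6856; e^(−k_a t) = e^(−1.50×1.430) = 0.1171.
D = 2.520 × (0.6856 − 0.1171) + 1.21 × 0.1171 = 1.433 + 0.1417 = 1.574 mg/L.
DO = C_s − D = 8.95 − 1.574 = 7.376 mg/L.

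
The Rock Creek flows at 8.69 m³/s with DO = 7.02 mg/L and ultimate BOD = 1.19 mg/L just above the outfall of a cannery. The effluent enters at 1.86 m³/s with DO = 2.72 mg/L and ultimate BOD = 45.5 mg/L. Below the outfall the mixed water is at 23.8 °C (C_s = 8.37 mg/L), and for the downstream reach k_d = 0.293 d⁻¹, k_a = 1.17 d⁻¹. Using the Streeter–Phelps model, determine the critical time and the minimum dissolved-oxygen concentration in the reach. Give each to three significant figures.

Mixed DO = (8.69×7.02 + 1.86×2.72)/(8.69+1.86) = 66.06/10.55 = 6.262 mg/L.
Mixed L₀ = (8.69×1.19 + 1.86×45.5)/(10.55) = 94.97/10.55 = 9.002 mg/L.
Initial deficit D₀ = C_s − DO₀ = 8.37 − 6.262 = 2.108 mg/L.
t_c = (1/0.8770) ln[(1.17/0.293)(1 − 2.108×0.8770/(0.293×9.002))] = 1.140 × ln(1.194) = 0.2023 d.
D_c = (0.293/1.17) × 9.002 × e^(−0.293×0.2023) = 0.2504 × 9.002 × 0.9424 = 2.125 mg/L.
Minimum DO = 8.37 − 2.125 = 6.245 mg/L.

t_c ≈ 0.202 d; minimum DO ≈ 6.25 mg/L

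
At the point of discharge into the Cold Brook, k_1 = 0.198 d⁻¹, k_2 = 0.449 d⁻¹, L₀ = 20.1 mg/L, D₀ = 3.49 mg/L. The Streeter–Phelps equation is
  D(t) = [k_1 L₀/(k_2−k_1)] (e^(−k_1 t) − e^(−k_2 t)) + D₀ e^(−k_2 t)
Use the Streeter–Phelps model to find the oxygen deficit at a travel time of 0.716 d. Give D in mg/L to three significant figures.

D ≈ 4.79 mg/L

k_1 L₀/(k_2−k_1) = 0.198×20.1/(0.449−0.198) = 3.980/0.2510 = 15.86 mg/L.
e^(−k_1 t) = e^(−0.198×0.7160) = 0.8678; e^(−k_2 t) = e^(−0.449×0.7160) = 0.7251.
D = 15.86 × (0.8678 − 0.7251) + 3.49 × 0.7251 = 2.263 + 2.531 = 4.794 mg/L.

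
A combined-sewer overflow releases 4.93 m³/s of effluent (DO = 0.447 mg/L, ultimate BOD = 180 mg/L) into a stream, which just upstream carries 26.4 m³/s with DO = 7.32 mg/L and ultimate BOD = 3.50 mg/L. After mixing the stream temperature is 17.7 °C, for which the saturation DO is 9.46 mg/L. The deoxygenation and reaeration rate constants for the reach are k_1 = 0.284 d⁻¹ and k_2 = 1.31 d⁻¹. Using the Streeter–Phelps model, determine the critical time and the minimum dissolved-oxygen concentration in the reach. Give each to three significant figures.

Mixed DO = (26.4×7.32 + 4.93×0.447)/(26.4+4.93) = 195.5/31.33 = 6.238 mg/L.
Mixed L₀ = (26.4×3.50 + 4.93×180)/(31.33) = 979.8/31.33 = 31.27 mg/L.
Initial deficit D₀ = C_s − DO₀ = 9.46 − 6.238 = 3.222 mg/L.
t_c = (1/1.026) ln[(1.31/0.284)(1 − 3.222×1.026/(0.284×31.27))] = 0.9747 × ln(2.896) = 1.036 d.
D_c = (0.284/1.31) × 31.27 × e^(−0.284×1.036) = 0.2168 × 31.27 × 0.7450 = 5.051 mg/L.
Minimum DO = 9.46 − 5.051 = 4.409 mg/L.

t_c ≈ 1.04 d; minimum DO ≈ 4.41 mg/L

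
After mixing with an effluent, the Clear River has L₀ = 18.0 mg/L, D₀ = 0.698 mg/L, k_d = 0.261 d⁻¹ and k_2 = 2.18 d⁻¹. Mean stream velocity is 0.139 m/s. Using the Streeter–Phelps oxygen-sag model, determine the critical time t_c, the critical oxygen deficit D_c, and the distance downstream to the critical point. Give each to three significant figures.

At the critical point dD/dt = 0, so k_d L₀ e^(−k_d t) = k_2 D. Substituting D(t) from the Streeter–Phelps equation and solving for t gives
t_c = ln[(k_2/k_d)(1 − D₀(k_2−k_d)/(k_d L₀))] / (k_2−k_d).
Here k_2−k_d = 1.919 d⁻¹ and 1 − D₀(k_2−k_d)/(k_d L₀) = 1 − 0.698×1.919/(0.261×18.0) = 0.7149, so
t_c = ln(8.352 × 0.7149) / 1.919 = 1.787 / 1.919 = 0.9312 d.
L(t_c) = L₀ e^(−k_d t_c) = 18.0 × 0.7842 = 14.12 mg/L, and at the critical point k_2 D_c = k_d L, so D_c = (0.261/2.18) × 14.12 = 1.690 mg/L.
x_c = v t_c = 0.139 m/s × 0.9312 d × 86400 s/d = 11180 m ≈ 11.2 km.

t_c ≈ 0.931 d; D_c ≈ 1.69 mg/L; x_c ≈ 11.2 km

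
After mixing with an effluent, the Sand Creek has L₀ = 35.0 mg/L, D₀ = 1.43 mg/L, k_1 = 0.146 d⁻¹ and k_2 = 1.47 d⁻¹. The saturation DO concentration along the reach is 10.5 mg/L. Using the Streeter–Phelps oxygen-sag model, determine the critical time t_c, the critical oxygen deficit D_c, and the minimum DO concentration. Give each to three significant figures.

At the critical point dD/dt = 0, so k_1 L₀ e^(−k_1 t) = k_2 D. Substituting D(t) from the Streeter–Phelps equation and solving for t gives
t_c = ln[(k_2/k_1)(1 − D₀(k_2−k_1)/(k_1 L₀))] / (k_2−k_1).
Here k_2−k_1 = 1.324 d⁻¹ and 1 − D₀(k_2−k_1)/(k_1 L₀) = 1 − 1.43×1.324/(0.146×35.0) = 0.6295, so
t_c = ln(10.07 × 0.6295) / 1.324 = 1.847 / 1.324 = 1.395 d.
L(t_c) = L₀ e^(−k_1 t_c) = 35.0 × 0.8158 = 28.55 mg/L, and at the critical point k_2 D_c = k_1 L, so D_c = (0.146/1.47) × 28.55 = 2.836 mg/L.
Minimum DO = C_s − D_c = 10.5 − 2.836 = 7.664 mg/L.

t_c ≈ 1.39 d; D_c ≈ 2.84 mg/L; min DO ≈ 7.66 mg/L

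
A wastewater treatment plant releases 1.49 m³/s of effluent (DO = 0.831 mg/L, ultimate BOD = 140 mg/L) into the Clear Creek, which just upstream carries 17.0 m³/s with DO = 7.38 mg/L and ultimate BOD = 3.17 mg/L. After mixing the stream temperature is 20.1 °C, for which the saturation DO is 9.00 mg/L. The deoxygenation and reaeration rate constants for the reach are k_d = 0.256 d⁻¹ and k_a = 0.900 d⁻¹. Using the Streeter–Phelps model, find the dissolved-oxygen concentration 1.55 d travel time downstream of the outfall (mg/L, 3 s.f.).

Mixed DO = (17.0×7.38 + 1.49×0.831)/(17.0+1.49) = 126.7/18.49 = 6.852 mg/L.
Mixed L₀ = (17.0×3.17 + 1.49×140)/(18.49) = 262.5/18.49 = 14.20 mg/L.
Initial deficit D₀ = C_s − DO₀ = 9.00 − 6.852 = 2.148 mg/L.
D(1.55) = [0.256×14.20/(0.900−0.256)](e^(−0.256×1.55) − e^(−0.900×1.55)) + 2.148 e^(−0.900×1.55)
= 5.643 × (0.6725 − 0.2478) + 2.148 × 0.2478 = 2.929 mg/L.
DO = 9.00 − 2.929 = 6.071 mg/L.

DO ≈ 6.07 mg/L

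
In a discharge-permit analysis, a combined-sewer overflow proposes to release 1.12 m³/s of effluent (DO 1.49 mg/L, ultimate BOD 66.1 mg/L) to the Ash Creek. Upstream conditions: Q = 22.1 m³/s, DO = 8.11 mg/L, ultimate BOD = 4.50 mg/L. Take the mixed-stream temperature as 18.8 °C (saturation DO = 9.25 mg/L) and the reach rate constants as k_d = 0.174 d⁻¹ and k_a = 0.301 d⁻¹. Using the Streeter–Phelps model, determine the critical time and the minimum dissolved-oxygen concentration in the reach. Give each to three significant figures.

t_c ≈ 3.10 d; minimum DO ≈ 6.73 mg/L

Mixed DO = (22.1×8.11 + 1.12×1.49)/(22.1+1.12) = 180.9/23.22 = 7.791 mg/L.
Mixed L₀ = (22.1×4.50 + 1.12×66.1)/(23.22) = 173.5/23.22 = 7.471 mg/L.
Initial deficit D₀ = C_s − DO₀ = 9.25 − 7.791 = 1.459 mg/L.
t_c = (1/0.1270) ln[(0.301/0.174)(1 − 1.459×0.1270/(0.174×7.471))] = 7.874 × ln(1.483) = 3.104 d.
D_c = (0.174/0.301) × 7.471 × e^(−0.174×3.104) = 0.5781 × 7.471 × 0.5827 = 2.516 mg/L.
Minimum DO = 9.25 − 2.516 = 6.734 mg/L.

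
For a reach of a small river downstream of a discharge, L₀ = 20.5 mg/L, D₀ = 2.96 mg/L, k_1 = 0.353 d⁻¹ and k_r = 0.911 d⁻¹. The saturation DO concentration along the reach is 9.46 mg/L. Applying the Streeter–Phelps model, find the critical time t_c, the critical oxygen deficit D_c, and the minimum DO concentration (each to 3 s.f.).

With k_r/k_1 = 2.581 and 1 − D₀(k_r−k_1)/(k_1 L₀) = 0.7718,
t_c = ln(2.581 × 0.7718) / (0.911 − 0.353) = ln(1.992) / 0.5580 = 0.6890/0.5580 = 1.235 d.
L(t_c) = L₀ e^(−k_1 t_c) = 20.5 × 0.6467 = 13.26 mg/L, and at the critical point k_r D_c = k_1 L, so D_c = (0.353/0.911) × 13.26 = 5.137 mg/L.
Minimum DO = C_s − D_c = 9.46 − 5.137 = 4.323 mg/L.

t_c ≈ 1.23 d; D_c ≈ 5.14 mg/L; min DO ≈ 4.32 mg/L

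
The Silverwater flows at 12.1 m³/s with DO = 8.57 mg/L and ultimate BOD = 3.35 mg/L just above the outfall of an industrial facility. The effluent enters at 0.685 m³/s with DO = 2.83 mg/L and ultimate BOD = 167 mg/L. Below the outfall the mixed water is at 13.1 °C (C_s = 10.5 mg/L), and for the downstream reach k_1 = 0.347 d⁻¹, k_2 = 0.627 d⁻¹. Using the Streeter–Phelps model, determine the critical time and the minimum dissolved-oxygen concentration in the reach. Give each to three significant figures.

Mixed DO = (12.1×8.57 + 0.685×2.83)/(12.1+0.685) = 105.6/12.79 = 8.262 mg/L.
Mixed L₀ = (12.1×3.35 + 0.685×167)/(12.79) = 154.9/12.79 = 12.12 mg/L.
Initial deficit D₀ = C_s − DO₀ = 10.5 − 8.262 = 2.238 mg/L.
t_c = (1/0.2800) ln[(0.627/0.347)(1 − 2.238×0.2800/(0.347×12.12))] = 3.571 × ln(1.538) = 1.537 d.
D_c = (0.347/0.627) × 12.12 × e^(−0.347×1.537) = 0.5534 × 12.12 × 0.5867 = 3.935 mg/L.
Minimum DO = 10.5 − 3.935 = 6.565 mg/L.

t_c ≈ 1.54 d; minimum DO ≈ 6.57 mg/L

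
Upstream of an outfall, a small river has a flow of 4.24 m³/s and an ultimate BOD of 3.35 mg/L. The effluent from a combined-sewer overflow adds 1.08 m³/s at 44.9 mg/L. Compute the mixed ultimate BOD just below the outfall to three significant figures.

Flow-weighted mixing: C = (Q_r C_r + Q_w C_w)/(Q_r + Q_w)
= (4.24×3.35 + 1.08×44.9)/(4.24 + 1.08) = 62.70/5.320 = 11.78 mg/L.

11.8 mg/L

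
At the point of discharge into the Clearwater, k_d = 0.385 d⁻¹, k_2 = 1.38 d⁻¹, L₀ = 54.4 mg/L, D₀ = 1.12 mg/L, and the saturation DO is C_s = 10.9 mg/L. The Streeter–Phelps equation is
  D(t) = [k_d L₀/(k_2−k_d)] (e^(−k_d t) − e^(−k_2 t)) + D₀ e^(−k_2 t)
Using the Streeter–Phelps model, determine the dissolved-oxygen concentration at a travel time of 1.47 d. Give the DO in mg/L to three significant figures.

k_d L₀/(k_2−k_d) = 0.385×54.4/(1.38−0.385) = 20.94/0.9950 = 21.05 mg/L.
e^(−k_d t) = e^(−0.385×1.470) = 0.5678; e^(−k_2 t) = e^(−1.38×1.470) = 0.1315.
D = 21.05 × (0.5678 − 0.1315) + 1.12 × 0.1315 = 9.184 + 0.1473 = 9.331 mg/L.
DO = C_s − D = 10.9 − 9.331 = 1.569 mg/L.

DO ≈ 1.57 mg/L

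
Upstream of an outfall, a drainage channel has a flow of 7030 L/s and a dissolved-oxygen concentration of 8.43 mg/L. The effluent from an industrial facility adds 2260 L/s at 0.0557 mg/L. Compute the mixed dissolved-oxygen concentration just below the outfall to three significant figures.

Flow-weighted mixing: C = (Q_r C_r + Q_w C_w)/(Q_r + Q_w)
= (7030×8.43 + 2260×0.0557)/(7030 + 2260) = 59390/9290 = 6.393 mg/L.

6.39 mg/L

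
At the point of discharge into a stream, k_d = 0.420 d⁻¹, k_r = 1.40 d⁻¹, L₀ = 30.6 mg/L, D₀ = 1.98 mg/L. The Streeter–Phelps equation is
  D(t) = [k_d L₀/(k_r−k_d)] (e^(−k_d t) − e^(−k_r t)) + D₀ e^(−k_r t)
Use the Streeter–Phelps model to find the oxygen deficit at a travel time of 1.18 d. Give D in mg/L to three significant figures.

D ≈ 5.86 mg/L

k_d L₀/(k_r−k_d) = 0.420×30.6/(1.40−0.420) = 12.85/0.9800 = 13.11 mg/L.
e^(−k_d t) = e^(−0.420×1.180) = 0.6092; e^(−k_r t) = e^(−1.40×1.180) = 0.1917.
D = 13.11 × (0.6092 − 0.1917) + 1.98 × 0.1917 = 5.476 + 0.3795 = 5.855 mg/L.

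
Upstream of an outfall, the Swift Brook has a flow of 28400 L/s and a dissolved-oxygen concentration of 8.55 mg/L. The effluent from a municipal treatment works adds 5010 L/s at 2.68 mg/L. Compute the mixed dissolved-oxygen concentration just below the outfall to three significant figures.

7.67 mg/L

Flow-weighted mixing: C = (Q_r C_r + Q_w C_w)/(Q_r + Q_w)
= (28400×8.55 + 5010×2.68)/(28400 + 5010) = 256200/33410 = 7.670 mg/L.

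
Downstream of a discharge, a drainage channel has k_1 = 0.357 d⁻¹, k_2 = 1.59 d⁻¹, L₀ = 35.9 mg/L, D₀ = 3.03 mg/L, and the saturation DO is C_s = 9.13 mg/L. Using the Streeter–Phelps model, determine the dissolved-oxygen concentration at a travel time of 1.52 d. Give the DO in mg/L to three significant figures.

DO ≈ 3.75 mg/L

k_1 L₀/(k_2−k_1) = 0.357×35.9/(1.59−0.357) = 12.82/1.233 = 10.39 mg/L.
e^(−k_1 t) = e^(−0.357×1.520) = 0.5812; e^(−k_2 t) = e^(−1.59×1.520) = 0.08921.
D = 10.39 × (0.5812 − 0.08921) + 3.03 × 0.08921 = 5.114 + 0.2703 = 5.384 mg/L.
DO = C_s − D = 9.13 − 5.384 = 3.746 mg/L.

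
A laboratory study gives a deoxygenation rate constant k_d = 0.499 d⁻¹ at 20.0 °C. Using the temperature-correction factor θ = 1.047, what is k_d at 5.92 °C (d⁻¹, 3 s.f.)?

k_d(T₂) = k_d(T₁) · θ^(T₂−T₁) = 0.499 × 1.047^(5.92−20.0)
= 0.499 × 1.047^-14.1 = 0.499 × 0.5238 = 0.2614 d⁻¹.

k_d ≈ 0.261 d⁻¹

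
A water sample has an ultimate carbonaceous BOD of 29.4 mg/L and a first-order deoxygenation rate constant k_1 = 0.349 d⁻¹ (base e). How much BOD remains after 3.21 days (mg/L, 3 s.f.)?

L_t = L₀ e^(−k_1 t) = 29.4 × e^(−0.349×3.21) = 29.4 × 0.3262 = 9.590 mg/L.

L ≈ 9.59 mg/L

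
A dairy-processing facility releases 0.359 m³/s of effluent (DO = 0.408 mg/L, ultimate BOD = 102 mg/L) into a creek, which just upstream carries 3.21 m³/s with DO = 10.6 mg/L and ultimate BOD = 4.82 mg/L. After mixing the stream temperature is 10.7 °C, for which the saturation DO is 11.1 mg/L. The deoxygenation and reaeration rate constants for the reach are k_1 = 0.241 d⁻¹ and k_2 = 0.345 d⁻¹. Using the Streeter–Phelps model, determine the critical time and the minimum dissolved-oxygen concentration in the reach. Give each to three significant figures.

t_c ≈ 3.01 d; minimum DO ≈ 6.16 mg/L

Mixed DO = (3.21×10.6 + 0.359×0.408)/(3.21+0.359) = 34.17/3.569 = 9.575 mg/L.
Mixed L₀ = (3.21×4.82 + 0.359×102)/(3.569) = 52.09/3.569 = 14.60 mg/L.
Initial deficit D₀ = C_s − DO₀ = 11.1 − 9.575 = 1.525 mg/L.
t_c = (1/0.1040) ln[(0.345/0.241)(1 − 1.525×0.1040/(0.241×14.60))] = 9.615 × ln(1.367) = 3.006 d.
D_c = (0.241/0.345) × 14.60 × e^(−0.241×3.006) = 0.6986 × 14.60 × 0.4846 = 4.941 mg/L.
Minimum DO = 11.1 − 4.941 = 6.159 mg/L.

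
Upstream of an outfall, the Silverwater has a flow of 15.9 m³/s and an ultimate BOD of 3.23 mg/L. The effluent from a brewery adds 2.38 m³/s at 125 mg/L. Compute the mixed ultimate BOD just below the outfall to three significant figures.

Flow-weighted mixing: C = (Q_r C_r + Q_w C_w)/(Q_r + Q_w)
= (15.9×3.23 + 2.38×125)/(15.9 + 2.38) = 348.9/18.28 = 19.08 mg/L.

19.1 mg/L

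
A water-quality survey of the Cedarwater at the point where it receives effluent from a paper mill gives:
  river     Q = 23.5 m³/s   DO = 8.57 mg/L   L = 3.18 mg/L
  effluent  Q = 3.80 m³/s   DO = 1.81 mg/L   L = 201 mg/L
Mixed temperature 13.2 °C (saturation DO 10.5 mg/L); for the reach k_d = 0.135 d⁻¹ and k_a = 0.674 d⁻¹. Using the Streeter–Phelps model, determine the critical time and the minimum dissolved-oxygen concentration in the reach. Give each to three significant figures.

t_c ≈ 2.12 d; minimum DO ≈ 5.88 mg/L

Mixed DO = (23.5×8.57 + 3.80×1.81)/(23.5+3.80) = 208.3/27.30 = 7.629 mg/L.
Mixed L₀ = (23.5×3.18 + 3.80×201)/(27.30) = 838.5/27.30 = 30.72 mg/L.
Initial deficit D₀ = C_s − DO₀ = 10.5 − 7.629 = 2.871 mg/L.
t_c = (1/0.5390) ln[(0.674/0.135)(1 − 2.871×0.5390/(0.135×30.72))] = 1.855 × ln(3.129) = 2.117 d.
D_c = (0.135/0.674) × 30.72 × e^(−0.135×2.117) = 0.2003 × 30.72 × 0.7515 = 4.623 mg/L.
Minimum DO = 10.5 − 4.623 = 5.877 mg/L.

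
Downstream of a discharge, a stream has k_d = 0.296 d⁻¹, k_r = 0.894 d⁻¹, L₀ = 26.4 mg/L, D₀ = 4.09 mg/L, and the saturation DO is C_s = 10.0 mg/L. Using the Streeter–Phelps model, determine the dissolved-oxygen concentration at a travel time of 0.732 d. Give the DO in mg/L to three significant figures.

k_d L₀/(k_r−k_d) = 0.296×26.4/(0.894−0.296) = 7.814/0.5980 = 13.07 mg/L.
e^(−k_d t) = e^(−0.296×0.7320) = 0.8052; e^(−k_r t) = e^(−0.894×0.7320) = 0.5197.
D = 13.07 × (0.8052 − 0.5197) + 4.09 × 0.5197 = 3.730 + 2.126 = 5.856 mg/L.
DO = C_s − D = 10.0 − 5.856 = 4.144 mg/L.

DO ≈ 4.14 mg/L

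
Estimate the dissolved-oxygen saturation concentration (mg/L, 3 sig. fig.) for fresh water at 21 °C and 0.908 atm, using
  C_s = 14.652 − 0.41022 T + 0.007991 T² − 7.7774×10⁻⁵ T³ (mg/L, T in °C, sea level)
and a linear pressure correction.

At sea level: C_s = 14.652 − 0.41022×21 + 0.007991×21² − 7.7774×10⁻⁵×21³ = 8.841 mg/L.
Pressure correction: C_s' = 8.841 × 0.908 = 8.028 mg/L.

C_s ≈ 8.03 mg/L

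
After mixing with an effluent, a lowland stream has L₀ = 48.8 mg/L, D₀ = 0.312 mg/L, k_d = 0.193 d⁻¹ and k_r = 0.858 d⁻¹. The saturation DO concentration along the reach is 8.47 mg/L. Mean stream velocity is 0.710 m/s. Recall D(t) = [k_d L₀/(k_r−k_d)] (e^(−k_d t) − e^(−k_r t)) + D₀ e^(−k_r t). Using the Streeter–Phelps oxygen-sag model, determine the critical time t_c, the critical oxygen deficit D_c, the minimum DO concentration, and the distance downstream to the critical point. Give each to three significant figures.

With k_r/k_d = 4.446 and 1 − D₀(k_r−k_d)/(k_d L₀) = 0.9780,
t_c = ln(4.446 × 0.9780) / (0.858 − 0.193) = ln(4.348) / 0.6650 = 1.470/0.6650 = 2.210 d.
L(t_c) = L₀ e^(−k_d t_c) = 48.8 × 0.6528 = 31.86 mg/L, and at the critical point k_r D_c = k_d L, so D_c = (0.193/0.858) × 31.86 = 7.166 mg/L.
Minimum DO = C_s − D_c = 8.47 − 7.166 = 1.304 mg/L.
x_c = v t_c = 0.710 m/s × 2.210 d × 86400 s/d = 135600 m ≈ 136 km.

t_c ≈ 2.21 d; D_c ≈ 7.17 mg/L; min DO ≈ 1.30 mg/L; x_c ≈ 136 km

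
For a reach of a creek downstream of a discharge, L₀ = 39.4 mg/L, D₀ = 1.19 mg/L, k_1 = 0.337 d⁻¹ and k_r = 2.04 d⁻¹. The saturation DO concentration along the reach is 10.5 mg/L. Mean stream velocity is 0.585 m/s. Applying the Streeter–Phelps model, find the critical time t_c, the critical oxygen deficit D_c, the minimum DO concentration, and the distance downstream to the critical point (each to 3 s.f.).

t_c = [1/(k_r−k_1)] ln[(k_r/k_1)(1 − D₀(k_r−k_1)/(k_1 L₀))]
= [1/(2.04−0.337)] ln[(2.04/0.337)(1 − 1.19×1.703/(0.337×39.4))]
= (1/1.703) ln[6.053 × 0.8474] = 0.5872 × ln(5.129) = 0.5872 × 1.635 = 0.9601 d.
L(t_c) = L₀ e^(−k_1 t_c) = 39.4 × 0.7236 = 28.51 mg/L, and at the critical point k_r D_c = k_1 L, so D_c = (0.337/2.04) × 28.51 = 4.710 mg/L.
Minimum DO = C_s − D_c = 10.5 − 4.710 = 5.790 mg/L.
x_c = v t_c = 0.585 m/s × 0.9601 d × 86400 s/d = 48530 m ≈ 48.5 km.

t_c ≈ 0.960 d; D_c ≈ 4.71 mg/L; min DO ≈ 5.79 mg/L; x_c ≈ 48.5 km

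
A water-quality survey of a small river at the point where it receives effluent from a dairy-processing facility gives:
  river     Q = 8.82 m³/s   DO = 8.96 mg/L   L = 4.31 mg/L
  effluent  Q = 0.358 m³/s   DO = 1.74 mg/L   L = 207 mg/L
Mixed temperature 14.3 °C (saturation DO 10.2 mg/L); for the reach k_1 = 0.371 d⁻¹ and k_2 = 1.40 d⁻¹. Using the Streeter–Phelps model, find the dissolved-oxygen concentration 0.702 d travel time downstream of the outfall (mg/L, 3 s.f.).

DO ≈ 7.88 mg/L

Mixed DO = (8.82×8.96 + 0.358×1.74)/(8.82+0.358) = 79.65/9.178 = 8.678 mg/L.
Mixed L₀ = (8.82×4.31 + 0.358×207)/(9.178) = 112.1/9.178 = 12.22 mg/L.
Initial deficit D₀ = C_s − DO₀ = 10.2 − 8.678 = 1.522 mg/L.
D(0.702) = [0.371×12.22/(1.40−0.371)](e^(−0.371×0.702) − e^(−1.40×0.702)) + 1.522 e^(−1.40×0.702)
= 4.404 × (0.7707 − 0.3743) + 1.522 × 0.3743 = 2.316 mg/L.
DO = 10.2 − 2.316 = 7.884 mg/L.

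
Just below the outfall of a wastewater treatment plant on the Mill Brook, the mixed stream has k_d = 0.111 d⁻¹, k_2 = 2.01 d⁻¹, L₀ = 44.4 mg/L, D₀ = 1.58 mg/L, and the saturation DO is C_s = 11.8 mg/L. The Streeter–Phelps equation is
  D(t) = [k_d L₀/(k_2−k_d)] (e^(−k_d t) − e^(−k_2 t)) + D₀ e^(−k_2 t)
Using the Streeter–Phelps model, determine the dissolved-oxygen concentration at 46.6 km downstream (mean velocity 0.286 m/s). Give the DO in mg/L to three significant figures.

Travel time t = x/v = 46.6 km / (0.286 m/s) = 46600 m / 0.286 m/s = 162900 s = 1.886 d.
k_d L₀/(k_2−k_d) = 0.111×44.4/(2.01−0.111) = 4.928/1.899 = 2.595 mg/L.
e^(−k_d t) = e^(−0.111×1.886) = 0.8111; e^(−k_2 t) = e^(−2.01×1.886) = 0.02258.
D = 2.595 × (0.8111 − 0.02258) + 1.58 × 0.02258 = 2.046 + 0.03568 = 2.082 mg/L.
DO = C_s − D = 11.8 − 2.082 = 9.718 mg/L.

DO ≈ 9.72 mg/L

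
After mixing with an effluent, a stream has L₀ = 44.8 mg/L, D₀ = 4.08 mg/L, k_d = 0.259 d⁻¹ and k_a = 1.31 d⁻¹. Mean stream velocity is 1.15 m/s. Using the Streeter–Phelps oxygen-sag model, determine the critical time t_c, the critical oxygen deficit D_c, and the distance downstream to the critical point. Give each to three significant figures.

With k_a/k_d = 5.058 and 1 − D₀(k_a−k_d)/(k_d L₀) = 0.6304,
t_c = ln(5.058 × 0.6304) / (1.31 − 0.259) = ln(3.189) / 1.051 = 1.160/1.051 = 1.103 d.
D_c = (k_d/k_a) L₀ e^(−k_d t_c) = (0.259/1.31) × 44.8 × e^(−0.259×1.103) = 0.1977 × 44.8 × 0.7514 = 6.656 mg/L.
x_c = v t_c = 1.15 m/s × 1.103 d × 86400 s/d = 109600 m ≈ 110 km.

t_c ≈ 1.10 d; D_c ≈ 6.66 mg/L; x_c ≈ 110 km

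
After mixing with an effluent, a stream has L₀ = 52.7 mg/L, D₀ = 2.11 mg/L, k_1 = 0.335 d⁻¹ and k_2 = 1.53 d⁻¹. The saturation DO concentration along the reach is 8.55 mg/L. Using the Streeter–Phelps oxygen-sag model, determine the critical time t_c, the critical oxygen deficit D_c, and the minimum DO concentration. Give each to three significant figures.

t_c = [1/(k_2−k_1)] ln[(k_2/k_1)(1 − D₀(k_2−k_1)/(k_1 L₀))]
= [1/(1.53−0.335)] ln[(1.53/0.335)(1 − 2.11×1.195/(0.335×52.7))]
= (1/1.195) ln[4.567 × 0.8572] = 0.8368 × ln(3.915) = 0.8368 × 1.365 = 1.142 d.
L(t_c) = L₀ e^(−k_1 t_c) = 52.7 × 0.6821 = 35.95 mg/L, and at the critical point k_2 D_c = k_1 L, so D_c = (0.335/1.53) × 35.95 = 7.871 mg/L.
Minimum DO = C_s − D_c = 8.55 − 7.871 = 0.6795 mg/L.

t_c ≈ 1.14 d; D_c ≈ 7.87 mg/L; min DO ≈ 0.679 mg/L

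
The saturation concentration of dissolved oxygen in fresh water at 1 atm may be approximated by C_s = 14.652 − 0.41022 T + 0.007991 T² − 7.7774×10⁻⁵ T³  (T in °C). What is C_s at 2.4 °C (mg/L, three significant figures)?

C_s = 14.652 − 0.41022×2.4 + 0.007991×2.4² − 7.7774×10⁻⁵×2.4³ = 13.71 mg/L.

C_s ≈ 13.7 mg/L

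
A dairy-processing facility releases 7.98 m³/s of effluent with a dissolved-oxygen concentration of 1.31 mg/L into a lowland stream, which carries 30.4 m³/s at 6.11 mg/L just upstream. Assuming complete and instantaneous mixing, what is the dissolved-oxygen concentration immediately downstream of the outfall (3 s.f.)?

5.11 mg/L

Flow-weighted mixing: C = (Q_r C_r + Q_w C_w)/(Q_r + Q_w)
= (30.4×6.11 + 7.98×1.31)/(30.4 + 7.98) = 196.2/38.38 = 5.112 mg/L.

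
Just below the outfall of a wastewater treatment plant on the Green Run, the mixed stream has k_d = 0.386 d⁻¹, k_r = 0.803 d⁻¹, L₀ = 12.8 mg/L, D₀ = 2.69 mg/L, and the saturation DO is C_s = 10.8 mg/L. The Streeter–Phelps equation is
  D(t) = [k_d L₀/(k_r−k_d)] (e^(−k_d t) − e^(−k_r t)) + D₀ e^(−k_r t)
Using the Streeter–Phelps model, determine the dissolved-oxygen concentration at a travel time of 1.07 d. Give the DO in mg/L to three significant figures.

k_d L₀/(k_r−k_d) = 0.386×12.8/(0.803−0.386) = 4.941/0.4170 = 11.85 mg/L.
e^(−k_d t) = e^(−0.386×1.070) = 0.6616; e^(−k_r t) = e^(−0.803×1.070) = 0.4235.
D = 11.85 × (0.6616 − 0.4235) + 2.69 × 0.4235 = 2.822 + 1.139 = 3.961 mg/L.
DO = C_s − D = 10.8 − 3.961 = 6.839 mg/L.

DO ≈ 6.84 mg/L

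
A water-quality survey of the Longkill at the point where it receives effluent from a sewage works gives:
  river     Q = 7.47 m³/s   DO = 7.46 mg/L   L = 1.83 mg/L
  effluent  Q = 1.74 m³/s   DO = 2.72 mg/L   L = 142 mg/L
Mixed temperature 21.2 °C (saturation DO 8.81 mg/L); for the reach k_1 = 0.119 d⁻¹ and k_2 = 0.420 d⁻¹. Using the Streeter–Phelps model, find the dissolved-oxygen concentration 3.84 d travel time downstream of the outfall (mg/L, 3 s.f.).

Mixed DO = (7.47×7.46 + 1.74×2.72)/(7.47+1.74) = 60.46/9.210 = 6.564 mg/L.
Mixed L₀ = (7.47×1.83 + 1.74×142)/(9.210) = 260.8/9.210 = 28.31 mg/L.
Initial deficit D₀ = C_s − DO₀ = 8.81 − 6.564 = 2.246 mg/L.
D(3.84) = [0.119×28.31/(0.420−0.119)](e^(−0.119×3.84) − e^(−0.420×3.84)) + 2.246 e^(−0.420×3.84)
= 11.19 × (0.6332 − 0.1993) + 2.246 × 0.1993 = 5.304 mg/L.
DO = 8.81 − 5.304 = 3.506 mg/L.

DO ≈ 3.51 mg/L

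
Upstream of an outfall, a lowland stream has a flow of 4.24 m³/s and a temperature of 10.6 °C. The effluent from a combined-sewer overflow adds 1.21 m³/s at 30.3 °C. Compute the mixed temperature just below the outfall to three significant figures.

15.0 °C

Flow-weighted mixing: C = (Q_r C_r + Q_w C_w)/(Q_r + Q_w)
= (4.24×10.6 + 1.21×30.3)/(4.24 + 1.21) = 81.61/5.450 = 14.97 °C.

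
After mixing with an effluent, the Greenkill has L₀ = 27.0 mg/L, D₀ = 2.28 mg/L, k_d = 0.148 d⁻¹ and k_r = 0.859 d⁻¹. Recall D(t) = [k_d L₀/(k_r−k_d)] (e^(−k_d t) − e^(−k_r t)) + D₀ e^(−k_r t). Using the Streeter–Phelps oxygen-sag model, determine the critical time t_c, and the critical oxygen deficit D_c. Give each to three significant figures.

With k_r/k_d = 5.804 and 1 − D₀(k_r−k_d)/(k_d L₀) = 0.5943,
t_c = ln(5.804 × 0.5943) / (0.859 − 0.148) = ln(3.449) / 0.7110 = 1.238/0.7110 = 1.742 d.
D_c = (k_d/k_r) L₀ e^(−k_d t_c) = (0.148/0.859) × 27.0 × e^(−0.148×1.742) = 0.1723 × 27.0 × 0.7728 = 3.595 mg/L.

t_c ≈ 1.74 d; D_c ≈ 3.59 mg/L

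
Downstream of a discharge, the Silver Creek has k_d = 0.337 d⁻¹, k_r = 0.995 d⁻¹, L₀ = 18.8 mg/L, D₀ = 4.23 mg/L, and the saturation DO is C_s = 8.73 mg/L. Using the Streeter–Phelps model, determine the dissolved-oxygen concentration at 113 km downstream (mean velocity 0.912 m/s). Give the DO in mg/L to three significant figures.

DO ≈ 4.09 mg/L

Travel time t = x/v = 113 km / (0.912 m/s) = 113000 m / 0.912 m/s = 123900 s = 1.434 d.
k_d L₀/(k_r−k_d) = 0.337×18.8/(0.995−0.337) = 6.336/0.6580 = 9.629 mg/L.
e^(−k_d t) = e^(−0.337×1.434) = 0.6168; e^(−k_r t) = e^(−0.995×1.434) = 0.2401.
D = 9.629 × (0.6168 − 0.2401) + 4.23 × 0.2401 = 3.627 + 1.015 = 4.643 mg/L.
DO = C_s − D = 8.73 − 4.643 = 4.087 mg/L.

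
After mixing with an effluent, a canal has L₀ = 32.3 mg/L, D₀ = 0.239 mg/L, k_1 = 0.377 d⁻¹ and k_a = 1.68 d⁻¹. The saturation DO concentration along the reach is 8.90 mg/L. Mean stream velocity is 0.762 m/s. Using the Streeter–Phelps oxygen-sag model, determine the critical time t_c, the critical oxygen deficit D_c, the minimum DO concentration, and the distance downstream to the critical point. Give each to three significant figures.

t_c = [1/(k_a−k_1)] ln[(k_a/k_1)(1 − D₀(k_a−k_1)/(k_1 L₀))]
= [1/(1.68−0.377)] ln[(1.68/0.377)(1 − 0.239×1.303/(0.377×32.3))]
= (1/1.303) ln[4.456 × 0.9744] = 0.7675 × ln(4.342) = 0.7675 × 1.468 = 1.127 d.
L(t_c) = L₀ e^(−k_1 t_c) = 32.3 × 0.6539 = 21.12 mg/L, and at the critical point k_a D_c = k_1 L, so D_c = (0.377/1.68) × 21.12 = 4.739 mg/L.
Minimum DO = C_s − D_c = 8.90 − 4.739 = 4.161 mg/L.
x_c = v t_c = 0.762 m/s × 1.127 d × 86400 s/d = 74190 m ≈ 74.2 km.

t_c ≈ 1.13 d; D_c ≈ 4.74 mg/L; min DO ≈ 4.16 mg/L; x_c ≈ 74.2 km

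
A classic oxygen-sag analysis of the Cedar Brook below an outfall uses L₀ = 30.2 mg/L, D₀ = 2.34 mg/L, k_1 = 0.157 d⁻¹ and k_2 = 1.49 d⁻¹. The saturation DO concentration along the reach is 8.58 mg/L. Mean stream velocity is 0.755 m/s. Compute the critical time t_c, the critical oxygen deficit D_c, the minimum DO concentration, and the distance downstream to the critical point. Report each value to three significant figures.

With k_2/k_1 = 9.490 and 1 − D₀(k_2−k_1)/(k_1 L₀) = 0.3421,
t_c = ln(9.490 × 0.3421) / (1.49 − 0.157) = ln(3.247) / 1.333 = 1.178/1.333 = 0.8835 d.
D_c = (k_1/k_2) L₀ e^(−k_1 t_c) = (0.157/1.49) × 30.2 × e^(−0.157×0.8835) = 0.1054 × 30.2 × 0.8705 = 2.770 mg/L.
Minimum DO = C_s − D_c = 8.58 − 2.770 = 5.810 mg/L.
x_c = v t_c = 0.755 m/s × 0.8835 d × 86400 s/d = 57630 m ≈ 57.6 km.

t_c ≈ 0.884 d; D_c ≈ 2.77 mg/L; min DO ≈ 5.81 mg/L; x_c ≈ 57.6 km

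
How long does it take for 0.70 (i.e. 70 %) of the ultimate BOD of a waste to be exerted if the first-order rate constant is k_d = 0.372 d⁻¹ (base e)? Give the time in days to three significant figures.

y/L₀ = 1 − e^(−k_d t) = 0.70 ⇒ e^(−k_d t) = 0.300
t = −ln(0.300) / 0.372 = 1.204 / 0.372 = 3.236 d.

t ≈ 3.24 d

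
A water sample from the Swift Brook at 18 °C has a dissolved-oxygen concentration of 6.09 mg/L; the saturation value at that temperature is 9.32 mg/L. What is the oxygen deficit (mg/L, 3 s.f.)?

D ≈ 3.23 mg/L

D = C_s − C = 9.32 − 6.09 = 3.23 mg/L.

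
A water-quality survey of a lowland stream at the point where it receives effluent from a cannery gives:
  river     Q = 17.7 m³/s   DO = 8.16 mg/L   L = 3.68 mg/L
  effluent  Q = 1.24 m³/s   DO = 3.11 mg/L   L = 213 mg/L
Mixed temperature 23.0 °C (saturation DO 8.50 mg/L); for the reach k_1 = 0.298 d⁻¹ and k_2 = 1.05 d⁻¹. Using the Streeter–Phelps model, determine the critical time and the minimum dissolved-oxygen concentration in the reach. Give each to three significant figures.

Mixed DO = (17.7×8.16 + 1.24×3.11)/(17.7+1.24) = 148.3/18.94 = 7.829 mg/L.
Mixed L₀ = (17.7×3.68 + 1.24×213)/(18.94) = 329.3/18.94 = 17.38 mg/L.
Initial deficit D₀ = C_s − DO₀ = 8.50 − 7.829 = 0.6706 mg/L.
t_c = (1/0.7520) ln[(1.05/0.298)(1 − 0.6706×0.7520/(0.298×17.38))] = 1.330 × ln(3.180) = 1.539 d.
D_c = (0.298/1.05) × 17.38 × e^(−0.298×1.539) = 0.2838 × 17.38 × 0.6322 = 3.119 mg/L.
Minimum DO = 8.50 − 3.119 = 5.381 mg/L.

t_c ≈ 1.54 d; minimum DO ≈ 5.38 mg/L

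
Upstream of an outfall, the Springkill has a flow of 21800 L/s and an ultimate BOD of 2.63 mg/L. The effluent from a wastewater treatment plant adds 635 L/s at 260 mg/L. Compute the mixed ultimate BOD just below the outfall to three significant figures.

Flow-weighted mixing: C = (Q_r C_r + Q_w C_w)/(Q_r + Q_w)
= (21800×2.63 + 635×260)/(21800 + 635) = 222400/22440 = 9.915 mg/L.

9.91 mg/L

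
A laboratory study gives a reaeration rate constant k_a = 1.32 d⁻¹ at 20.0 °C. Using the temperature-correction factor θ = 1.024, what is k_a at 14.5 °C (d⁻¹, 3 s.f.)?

k_a(T₂) = k_a(T₁) · θ^(T₂−T₁) = 1.32 × 1.024^(14.5−20.0)
= 1.32 × 1.024^-5.50 = 1.32 × 0.8777 = 1.159 d⁻¹.

k_a ≈ 1.16 d⁻¹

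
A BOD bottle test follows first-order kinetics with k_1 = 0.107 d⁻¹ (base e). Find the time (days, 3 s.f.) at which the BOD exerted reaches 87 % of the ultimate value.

t ≈ 19.1 d

y/L₀ = 1 − e^(−k_1 t) = 0.87 ⇒ e^(−k_1 t) = 0.130
t = −ln(0.130) / 0.107 = 2.040 / 0.107 = 19.07 d.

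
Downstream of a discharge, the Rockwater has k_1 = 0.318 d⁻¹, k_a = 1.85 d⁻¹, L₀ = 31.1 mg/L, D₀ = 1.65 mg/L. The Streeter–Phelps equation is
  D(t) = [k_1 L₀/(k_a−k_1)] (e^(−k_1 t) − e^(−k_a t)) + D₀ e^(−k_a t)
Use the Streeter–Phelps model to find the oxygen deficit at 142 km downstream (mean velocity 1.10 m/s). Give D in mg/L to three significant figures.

D ≈ 3.71 mg/L

Travel time t = x/v = 142 km / (1.10 m/s) = 142000 m / 1.10 m/s = 129100 s = 1.494 d.
k_1 L₀/(k_a−k_1) = 0.318×31.1/(1.85−0.318) = 9.890/1.532 = 6.455 mg/L.
e^(−k_1 t) = e^(−0.318×1.494) = 0.6218; e^(−k_a t) = e^(−1.85×1.494) = 0.06303.
D = 6.455 × (0.6218 − 0.06303) + 1.65 × 0.06303 = 3.607 + 0.1040 = 3.711 mg/L.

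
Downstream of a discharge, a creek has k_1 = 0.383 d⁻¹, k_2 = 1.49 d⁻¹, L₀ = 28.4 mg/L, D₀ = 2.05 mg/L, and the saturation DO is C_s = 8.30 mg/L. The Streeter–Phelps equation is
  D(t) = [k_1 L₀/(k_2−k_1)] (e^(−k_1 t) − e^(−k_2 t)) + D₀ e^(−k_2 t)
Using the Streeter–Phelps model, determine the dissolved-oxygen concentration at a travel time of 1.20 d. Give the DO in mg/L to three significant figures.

k_1 L₀/(k_2−k_1) = 0.383×28.4/(1.49−0.383) = 10.88/1.107 = 9.826 mg/L.
e^(−k_1 t) = e^(−0.383×1.200) = 0.6315; e^(−k_2 t) = e^(−1.49×1.200) = 0.1673.
D = 9.826 × (0.6315 − 0.1673) + 2.05 × 0.1673 = 4.562 + 0.3430 = 4.905 mg/L.
DO = C_s − D = 8.30 − 4.905 = 3.395 mg/L.

DO ≈ 3.40 mg/L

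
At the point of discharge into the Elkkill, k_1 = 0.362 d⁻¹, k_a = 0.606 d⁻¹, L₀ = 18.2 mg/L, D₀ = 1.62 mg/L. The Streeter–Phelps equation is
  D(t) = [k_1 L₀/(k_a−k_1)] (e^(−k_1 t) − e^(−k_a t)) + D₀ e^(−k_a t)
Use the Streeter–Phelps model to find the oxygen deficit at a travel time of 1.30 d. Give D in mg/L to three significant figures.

k_1 L₀/(k_a−k_1) = 0.362×18.2/(0.606−0.362) = 6.588/0.2440 = 27.00 mg/L.
e^(−k_1 t) = e^(−0.362×1.300) = 0.6246; e^(−k_a t) = e^(−0.606×1.300) = 0.4548.
D = 27.00 × (0.6246 − 0.4548) + 1.62 × 0.4548 = 4.584 + 0.7368 = 5.321 mg/L.

D ≈ 5.32 mg/L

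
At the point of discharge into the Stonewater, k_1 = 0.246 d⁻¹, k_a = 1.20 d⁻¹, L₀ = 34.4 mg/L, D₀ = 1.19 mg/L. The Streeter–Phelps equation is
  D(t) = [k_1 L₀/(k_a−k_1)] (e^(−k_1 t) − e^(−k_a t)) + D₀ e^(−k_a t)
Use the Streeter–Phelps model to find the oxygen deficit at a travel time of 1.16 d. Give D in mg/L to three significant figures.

D ≈ 4.76 mg/L

k_1 L₀/(k_a−k_1) = 0.246×34.4/(1.20−0.246) = 8.462/0.9540 = 8.870 mg/L.
e^(−k_1 t) = e^(−0.246×1.160) = 0.7517; e^(−k_a t) = e^(−1.20×1.160) = 0.2486.
D = 8.870 × (0.7517 − 0.2486) + 1.19 × 0.2486 = 4.463 + 0.2958 = 4.759 mg/L.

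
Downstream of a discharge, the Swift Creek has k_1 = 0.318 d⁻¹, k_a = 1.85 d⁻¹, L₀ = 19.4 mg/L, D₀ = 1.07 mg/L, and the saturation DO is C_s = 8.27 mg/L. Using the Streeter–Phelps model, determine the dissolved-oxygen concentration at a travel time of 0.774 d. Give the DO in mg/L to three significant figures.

DO ≈ 5.83 mg/L

k_1 L₀/(k_a−k_1) = 0.318×19.4/(1.85−0.318) = 6.169/1.532 = 4.027 mg/L.
e^(−k_1 t) = e^(−0.318×0.7740) = 0.7818; e^(−k_a t) = e^(−1.85×0.7740) = 0.2389.
D = 4.027 × (0.7818 − 0.2389) + 1.07 × 0.2389 = 2.186 + 0.2556 = 2.442 mg/L.
DO = C_s − D = 8.27 − 2.442 = 5.828 mg/L.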